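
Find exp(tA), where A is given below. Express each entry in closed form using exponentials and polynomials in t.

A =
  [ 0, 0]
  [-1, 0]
e^{tA} =
  [1, 0]
  [-t, 1]

Strategy: write A = P · J · P⁻¹ where J is a Jordan canonical form, so e^{tA} = P · e^{tJ} · P⁻¹, and e^{tJ} can be computed block-by-block.

A has Jordan form
J =
  [0, 1]
  [0, 0]
(up to reordering of blocks).

Per-block formulas:
  For a 2×2 Jordan block J_2(0): exp(t · J_2(0)) = e^(0t)·(I + t·N), where N is the 2×2 nilpotent shift.

After assembling e^{tJ} and conjugating by P, we get:

e^{tA} =
  [1, 0]
  [-t, 1]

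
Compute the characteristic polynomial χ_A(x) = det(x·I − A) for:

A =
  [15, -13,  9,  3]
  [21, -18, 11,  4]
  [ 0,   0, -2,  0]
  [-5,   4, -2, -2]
x^4 + 7*x^3 + 18*x^2 + 20*x + 8

Expanding det(x·I − A) (e.g. by cofactor expansion or by noting that A is similar to its Jordan form J, which has the same characteristic polynomial as A) gives
  χ_A(x) = x^4 + 7*x^3 + 18*x^2 + 20*x + 8
which factors as (x + 1)*(x + 2)^3. The eigenvalues (with algebraic multiplicities) are λ = -2 with multiplicity 3, λ = -1 with multiplicity 1.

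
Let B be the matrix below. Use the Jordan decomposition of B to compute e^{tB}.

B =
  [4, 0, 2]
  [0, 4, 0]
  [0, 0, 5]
e^{tB} =
  [exp(4*t), 0, 2*exp(5*t) - 2*exp(4*t)]
  [0, exp(4*t), 0]
  [0, 0, exp(5*t)]

Strategy: write B = P · J · P⁻¹ where J is a Jordan canonical form, so e^{tB} = P · e^{tJ} · P⁻¹, and e^{tJ} can be computed block-by-block.

B has Jordan form
J =
  [4, 0, 0]
  [0, 4, 0]
  [0, 0, 5]
(up to reordering of blocks).

Per-block formulas:
  For a 1×1 block at λ = 4: exp(t · [4]) = [e^(4t)].
  For a 1×1 block at λ = 5: exp(t · [5]) = [e^(5t)].

After assembling e^{tJ} and conjugating by P, we get:

e^{tB} =
  [exp(4*t), 0, 2*exp(5*t) - 2*exp(4*t)]
  [0, exp(4*t), 0]
  [0, 0, exp(5*t)]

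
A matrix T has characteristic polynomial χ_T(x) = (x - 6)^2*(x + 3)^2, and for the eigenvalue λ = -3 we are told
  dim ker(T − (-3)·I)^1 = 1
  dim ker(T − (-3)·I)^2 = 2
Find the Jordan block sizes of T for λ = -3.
Block sizes for λ = -3: [2]

From the dimensions of kernels of powers, the number of Jordan blocks of size at least j is d_j − d_{j−1} where d_j = dim ker(N^j) (with d_0 = 0). Computing the differences gives [1, 1].
The number of blocks of size exactly k is (#blocks of size ≥ k) − (#blocks of size ≥ k + 1), so the partition is: 1 block(s) of size 2.
In nonincreasing order the block sizes are [2].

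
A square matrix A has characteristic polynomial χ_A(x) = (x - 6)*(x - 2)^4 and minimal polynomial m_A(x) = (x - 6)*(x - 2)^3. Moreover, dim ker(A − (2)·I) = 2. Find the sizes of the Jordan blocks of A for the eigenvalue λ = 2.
Block sizes for λ = 2: [3, 1]

Step 1 — from the characteristic polynomial, algebraic multiplicity of λ = 2 is 4. From dim ker(A − (2)·I) = 2, there are exactly 2 Jordan blocks for λ = 2.
Step 2 — from the minimal polynomial, the factor (x − 2)^3 tells us the largest block for λ = 2 has size 3.
Step 3 — with total size 4, 2 blocks, and largest block 3, the block sizes (in nonincreasing order) are [3, 1].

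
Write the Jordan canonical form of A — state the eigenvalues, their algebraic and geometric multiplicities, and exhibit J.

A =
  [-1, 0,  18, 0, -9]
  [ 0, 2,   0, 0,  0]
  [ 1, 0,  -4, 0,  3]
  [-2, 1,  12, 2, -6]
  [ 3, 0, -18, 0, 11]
J_2(2) ⊕ J_2(2) ⊕ J_1(2)

The characteristic polynomial is
  det(x·I − A) = x^5 - 10*x^4 + 40*x^3 - 80*x^2 + 80*x - 32 = (x - 2)^5

Eigenvalues and multiplicities (the geometric multiplicity of λ is n − rank(A − λI), which equals the number of Jordan blocks for λ):
  λ = 2: algebraic multiplicity = 5, geometric multiplicity = 3

Determining the block sizes for each eigenvalue:
  λ = 2: with am = 5 and gm = 3, the partition is not yet determined (e.g. several partitions of 5 into 3 parts exist). Let N = A − (2)·I. Computing rank(N^1) = 2, rank(N^2) = 0; the number of blocks of size ≥ j is rank(N^{j−1}) − rank(N^j), giving [3, 2]. So we have 2 block(s) of size 2, 1 block(s) of size 1 → block sizes [2, 2, 1]

Assembling the blocks gives a Jordan form
J =
  [2, 1, 0, 0, 0]
  [0, 2, 0, 0, 0]
  [0, 0, 2, 1, 0]
  [0, 0, 0, 2, 0]
  [0, 0, 0, 0, 2]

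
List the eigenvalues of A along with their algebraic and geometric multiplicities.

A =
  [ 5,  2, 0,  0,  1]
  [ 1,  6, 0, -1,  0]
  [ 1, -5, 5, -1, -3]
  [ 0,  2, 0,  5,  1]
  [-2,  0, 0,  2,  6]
λ = 5: alg = 3, geom = 3; λ = 6: alg = 2, geom = 2

Step 1 — factor the characteristic polynomial to read off the algebraic multiplicities:
  χ_A(x) = (x - 6)^2*(x - 5)^3

Step 2 — compute geometric multiplicities via the rank-nullity identity g(λ) = n − rank(A − λI):
  rank(A − (5)·I) = 2, so dim ker(A − (5)·I) = n − 2 = 3
  rank(A − (6)·I) = 3, so dim ker(A − (6)·I) = n − 3 = 2

Summary:
  λ = 5: algebraic multiplicity = 3, geometric multiplicity = 3
  λ = 6: algebraic multiplicity = 2, geometric multiplicity = 2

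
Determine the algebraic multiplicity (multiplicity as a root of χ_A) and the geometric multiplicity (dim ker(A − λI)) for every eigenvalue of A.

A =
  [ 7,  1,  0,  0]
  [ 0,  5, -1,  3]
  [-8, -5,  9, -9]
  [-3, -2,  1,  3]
λ = 6: alg = 4, geom = 2

Step 1 — factor the characteristic polynomial to read off the algebraic multiplicities:
  χ_A(x) = (x - 6)^4

Step 2 — compute geometric multiplicities via the rank-nullity identity g(λ) = n − rank(A − λI):
  rank(A − (6)·I) = 2, so dim ker(A − (6)·I) = n − 2 = 2

Summary:
  λ = 6: algebraic multiplicity = 4, geometric multiplicity = 2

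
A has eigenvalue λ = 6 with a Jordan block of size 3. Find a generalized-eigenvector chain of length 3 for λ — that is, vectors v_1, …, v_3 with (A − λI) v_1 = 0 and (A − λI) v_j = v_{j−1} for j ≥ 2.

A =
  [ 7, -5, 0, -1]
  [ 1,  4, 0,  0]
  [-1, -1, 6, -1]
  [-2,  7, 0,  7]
A Jordan chain for λ = 6 of length 3:
v_1 = (-2, -1, 0, 3)ᵀ
v_2 = (1, 1, -1, -2)ᵀ
v_3 = (1, 0, 0, 0)ᵀ

Let N = A − (6)·I. We want v_3 with N^3 v_3 = 0 but N^2 v_3 ≠ 0; then v_{j-1} := N · v_j for j = 3, …, 2.

Pick v_3 = (1, 0, 0, 0)ᵀ.
Then v_2 = N · v_3 = (1, 1, -1, -2)ᵀ.
Then v_1 = N · v_2 = (-2, -1, 0, 3)ᵀ.

Sanity check: (A − (6)·I) v_1 = (0, 0, 0, 0)ᵀ = 0. ✓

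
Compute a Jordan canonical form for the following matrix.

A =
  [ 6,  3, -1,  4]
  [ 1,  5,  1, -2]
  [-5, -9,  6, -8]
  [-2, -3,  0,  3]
J_3(5) ⊕ J_1(5)

The characteristic polynomial is
  det(x·I − A) = x^4 - 20*x^3 + 150*x^2 - 500*x + 625 = (x - 5)^4

Eigenvalues and multiplicities (the geometric multiplicity of λ is n − rank(A − λI), which equals the number of Jordan blocks for λ):
  λ = 5: algebraic multiplicity = 4, geometric multiplicity = 2

Determining the block sizes for each eigenvalue:
  λ = 5: with am = 4 and gm = 2, the partition is not yet determined (e.g. several partitions of 4 into 2 parts exist). Let N = A − (5)·I. Computing rank(N^1) = 2, rank(N^2) = 1, rank(N^3) = 0; the number of blocks of size ≥ j is rank(N^{j−1}) − rank(N^j), giving [2, 1, 1]. So we have 1 block(s) of size 3, 1 block(s) of size 1 → block sizes [3, 1]

Assembling the blocks gives a Jordan form
J =
  [5, 1, 0, 0]
  [0, 5, 1, 0]
  [0, 0, 5, 0]
  [0, 0, 0, 5]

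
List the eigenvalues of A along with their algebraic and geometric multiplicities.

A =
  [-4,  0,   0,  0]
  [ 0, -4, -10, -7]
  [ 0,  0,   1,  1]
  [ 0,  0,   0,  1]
λ = -4: alg = 2, geom = 2; λ = 1: alg = 2, geom = 1

Step 1 — factor the characteristic polynomial to read off the algebraic multiplicities:
  χ_A(x) = (x - 1)^2*(x + 4)^2

Step 2 — compute geometric multiplicities via the rank-nullity identity g(λ) = n − rank(A − λI):
  rank(A − (-4)·I) = 2, so dim ker(A − (-4)·I) = n − 2 = 2
  rank(A − (1)·I) = 3, so dim ker(A − (1)·I) = n − 3 = 1

Summary:
  λ = -4: algebraic multiplicity = 2, geometric multiplicity = 2
  λ = 1: algebraic multiplicity = 2, geometric multiplicity = 1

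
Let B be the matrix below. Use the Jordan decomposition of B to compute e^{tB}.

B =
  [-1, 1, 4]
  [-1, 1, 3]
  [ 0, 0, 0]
e^{tB} =
  [1 - t, t, -t^2/2 + 4*t]
  [-t, t + 1, -t^2/2 + 3*t]
  [0, 0, 1]

Strategy: write B = P · J · P⁻¹ where J is a Jordan canonical form, so e^{tB} = P · e^{tJ} · P⁻¹, and e^{tJ} can be computed block-by-block.

B has Jordan form
J =
  [0, 1, 0]
  [0, 0, 1]
  [0, 0, 0]
(up to reordering of blocks).

Per-block formulas:
  For a 3×3 Jordan block J_3(0): exp(t · J_3(0)) = e^(0t)·(I + t·N + (t^2/2)·N^2), where N is the 3×3 nilpotent shift.

After assembling e^{tJ} and conjugating by P, we get:

e^{tB} =
  [1 - t, t, -t^2/2 + 4*t]
  [-t, t + 1, -t^2/2 + 3*t]
  [0, 0, 1]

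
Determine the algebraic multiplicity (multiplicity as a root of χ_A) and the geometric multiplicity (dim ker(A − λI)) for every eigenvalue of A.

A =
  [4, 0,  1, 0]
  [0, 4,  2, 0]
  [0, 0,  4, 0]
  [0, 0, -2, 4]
λ = 4: alg = 4, geom = 3

Step 1 — factor the characteristic polynomial to read off the algebraic multiplicities:
  χ_A(x) = (x - 4)^4

Step 2 — compute geometric multiplicities via the rank-nullity identity g(λ) = n − rank(A − λI):
  rank(A − (4)·I) = 1, so dim ker(A − (4)·I) = n − 1 = 3

Summary:
  λ = 4: algebraic multiplicity = 4, geometric multiplicity = 3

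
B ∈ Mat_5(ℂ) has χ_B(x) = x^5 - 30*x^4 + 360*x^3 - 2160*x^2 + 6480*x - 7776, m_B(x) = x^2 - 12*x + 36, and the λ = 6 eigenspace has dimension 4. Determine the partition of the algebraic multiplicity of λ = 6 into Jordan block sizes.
Block sizes for λ = 6: [2, 1, 1, 1]

Step 1 — from the characteristic polynomial, algebraic multiplicity of λ = 6 is 5. From dim ker(B − (6)·I) = 4, there are exactly 4 Jordan blocks for λ = 6.
Step 2 — from the minimal polynomial, the factor (x − 6)^2 tells us the largest block for λ = 6 has size 2.
Step 3 — with total size 5, 4 blocks, and largest block 2, the block sizes (in nonincreasing order) are [2, 1, 1, 1].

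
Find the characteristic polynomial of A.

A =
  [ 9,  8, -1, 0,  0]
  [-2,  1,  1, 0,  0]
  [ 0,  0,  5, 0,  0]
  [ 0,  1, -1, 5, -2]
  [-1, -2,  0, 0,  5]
x^5 - 25*x^4 + 250*x^3 - 1250*x^2 + 3125*x - 3125

Expanding det(x·I − A) (e.g. by cofactor expansion or by noting that A is similar to its Jordan form J, which has the same characteristic polynomial as A) gives
  χ_A(x) = x^5 - 25*x^4 + 250*x^3 - 1250*x^2 + 3125*x - 3125
which factors as (x - 5)^5. The eigenvalues (with algebraic multiplicities) are λ = 5 with multiplicity 5.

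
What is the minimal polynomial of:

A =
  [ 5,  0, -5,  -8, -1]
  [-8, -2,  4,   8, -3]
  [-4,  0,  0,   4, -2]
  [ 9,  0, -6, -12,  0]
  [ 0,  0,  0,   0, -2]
x^3 + 7*x^2 + 16*x + 12

The characteristic polynomial is χ_A(x) = (x + 2)^4*(x + 3), so the eigenvalues are known. The minimal polynomial is
  m_A(x) = Π_λ (x − λ)^{k_λ}
where k_λ is the size of the *largest* Jordan block for λ (equivalently, the smallest k with (A − λI)^k v = 0 for every generalised eigenvector v of λ).

  λ = -3: largest Jordan block has size 1, contributing (x + 3)
  λ = -2: largest Jordan block has size 2, contributing (x + 2)^2

So m_A(x) = (x + 2)^2*(x + 3) = x^3 + 7*x^2 + 16*x + 12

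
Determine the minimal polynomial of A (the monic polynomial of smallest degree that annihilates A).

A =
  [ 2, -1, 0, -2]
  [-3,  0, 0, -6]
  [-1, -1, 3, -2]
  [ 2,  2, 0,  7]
x^2 - 6*x + 9

The characteristic polynomial is χ_A(x) = (x - 3)^4, so the eigenvalues are known. The minimal polynomial is
  m_A(x) = Π_λ (x − λ)^{k_λ}
where k_λ is the size of the *largest* Jordan block for λ (equivalently, the smallest k with (A − λI)^k v = 0 for every generalised eigenvector v of λ).

  λ = 3: largest Jordan block has size 2, contributing (x − 3)^2

So m_A(x) = (x - 3)^2 = x^2 - 6*x + 9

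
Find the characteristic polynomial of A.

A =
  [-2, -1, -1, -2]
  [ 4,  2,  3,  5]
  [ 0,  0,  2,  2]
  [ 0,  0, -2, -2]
x^4

Expanding det(x·I − A) (e.g. by cofactor expansion or by noting that A is similar to its Jordan form J, which has the same characteristic polynomial as A) gives
  χ_A(x) = x^4
which factors as x^4. The eigenvalues (with algebraic multiplicities) are λ = 0 with multiplicity 4.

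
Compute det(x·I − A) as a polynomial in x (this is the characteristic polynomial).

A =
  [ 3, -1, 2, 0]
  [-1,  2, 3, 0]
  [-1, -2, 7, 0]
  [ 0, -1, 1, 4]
x^4 - 16*x^3 + 96*x^2 - 256*x + 256

Expanding det(x·I − A) (e.g. by cofactor expansion or by noting that A is similar to its Jordan form J, which has the same characteristic polynomial as A) gives
  χ_A(x) = x^4 - 16*x^3 + 96*x^2 - 256*x + 256
which factors as (x - 4)^4. The eigenvalues (with algebraic multiplicities) are λ = 4 with multiplicity 4.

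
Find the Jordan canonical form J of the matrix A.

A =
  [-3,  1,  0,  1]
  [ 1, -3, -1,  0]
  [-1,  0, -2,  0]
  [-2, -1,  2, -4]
J_3(-3) ⊕ J_1(-3)

The characteristic polynomial is
  det(x·I − A) = x^4 + 12*x^3 + 54*x^2 + 108*x + 81 = (x + 3)^4

Eigenvalues and multiplicities (the geometric multiplicity of λ is n − rank(A − λI), which equals the number of Jordan blocks for λ):
  λ = -3: algebraic multiplicity = 4, geometric multiplicity = 2

Determining the block sizes for each eigenvalue:
  λ = -3: with am = 4 and gm = 2, the partition is not yet determined (e.g. several partitions of 4 into 2 parts exist). Let N = A − (-3)·I. Computing rank(N^1) = 2, rank(N^2) = 1, rank(N^3) = 0; the number of blocks of size ≥ j is rank(N^{j−1}) − rank(N^j), giving [2, 1, 1]. So we have 1 block(s) of size 3, 1 block(s) of size 1 → block sizes [3, 1]

Assembling the blocks gives a Jordan form
J =
  [-3,  1,  0,  0]
  [ 0, -3,  1,  0]
  [ 0,  0, -3,  0]
  [ 0,  0,  0, -3]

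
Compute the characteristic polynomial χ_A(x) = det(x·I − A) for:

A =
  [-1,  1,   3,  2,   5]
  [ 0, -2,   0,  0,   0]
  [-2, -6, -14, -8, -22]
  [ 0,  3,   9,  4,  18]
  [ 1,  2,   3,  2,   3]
x^5 + 10*x^4 + 40*x^3 + 80*x^2 + 80*x + 32

Expanding det(x·I − A) (e.g. by cofactor expansion or by noting that A is similar to its Jordan form J, which has the same characteristic polynomial as A) gives
  χ_A(x) = x^5 + 10*x^4 + 40*x^3 + 80*x^2 + 80*x + 32
which factors as (x + 2)^5. The eigenvalues (with algebraic multiplicities) are λ = -2 with multiplicity 5.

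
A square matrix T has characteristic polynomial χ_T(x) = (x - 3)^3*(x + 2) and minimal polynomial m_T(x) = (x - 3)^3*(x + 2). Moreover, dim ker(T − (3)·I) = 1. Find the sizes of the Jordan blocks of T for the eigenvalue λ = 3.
Block sizes for λ = 3: [3]

Step 1 — from the characteristic polynomial, algebraic multiplicity of λ = 3 is 3. From dim ker(T − (3)·I) = 1, there are exactly 1 Jordan blocks for λ = 3.
Step 2 — from the minimal polynomial, the factor (x − 3)^3 tells us the largest block for λ = 3 has size 3.
Step 3 — with total size 3, 1 blocks, and largest block 3, the block sizes (in nonincreasing order) are [3].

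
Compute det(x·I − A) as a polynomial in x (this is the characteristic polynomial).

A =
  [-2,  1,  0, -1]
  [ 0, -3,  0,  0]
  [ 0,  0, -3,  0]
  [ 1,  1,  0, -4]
x^4 + 12*x^3 + 54*x^2 + 108*x + 81

Expanding det(x·I − A) (e.g. by cofactor expansion or by noting that A is similar to its Jordan form J, which has the same characteristic polynomial as A) gives
  χ_A(x) = x^4 + 12*x^3 + 54*x^2 + 108*x + 81
which factors as (x + 3)^4. The eigenvalues (with algebraic multiplicities) are λ = -3 with multiplicity 4.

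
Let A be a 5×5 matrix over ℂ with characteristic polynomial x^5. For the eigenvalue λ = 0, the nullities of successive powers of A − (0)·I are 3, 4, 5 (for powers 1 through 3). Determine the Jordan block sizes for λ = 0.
Block sizes for λ = 0: [3, 1, 1]

From the dimensions of kernels of powers, the number of Jordan blocks of size at least j is d_j − d_{j−1} where d_j = dim ker(N^j) (with d_0 = 0). Computing the differences gives [3, 1, 1].
The number of blocks of size exactly k is (#blocks of size ≥ k) − (#blocks of size ≥ k + 1), so the partition is: 2 block(s) of size 1, 1 block(s) of size 3.
In nonincreasing order the block sizes are [3, 1, 1].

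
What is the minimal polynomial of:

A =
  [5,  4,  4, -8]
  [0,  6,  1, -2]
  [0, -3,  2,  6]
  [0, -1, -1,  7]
x^2 - 10*x + 25

The characteristic polynomial is χ_A(x) = (x - 5)^4, so the eigenvalues are known. The minimal polynomial is
  m_A(x) = Π_λ (x − λ)^{k_λ}
where k_λ is the size of the *largest* Jordan block for λ (equivalently, the smallest k with (A − λI)^k v = 0 for every generalised eigenvector v of λ).

  λ = 5: largest Jordan block has size 2, contributing (x − 5)^2

So m_A(x) = (x - 5)^2 = x^2 - 10*x + 25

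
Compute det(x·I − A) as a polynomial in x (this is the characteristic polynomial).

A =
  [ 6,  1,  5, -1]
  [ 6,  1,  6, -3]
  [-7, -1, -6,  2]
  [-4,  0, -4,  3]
x^4 - 4*x^3 + 6*x^2 - 4*x + 1

Expanding det(x·I − A) (e.g. by cofactor expansion or by noting that A is similar to its Jordan form J, which has the same characteristic polynomial as A) gives
  χ_A(x) = x^4 - 4*x^3 + 6*x^2 - 4*x + 1
which factors as (x - 1)^4. The eigenvalues (with algebraic multiplicities) are λ = 1 with multiplicity 4.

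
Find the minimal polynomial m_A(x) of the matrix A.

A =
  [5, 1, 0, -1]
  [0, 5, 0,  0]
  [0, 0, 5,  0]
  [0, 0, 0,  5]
x^2 - 10*x + 25

The characteristic polynomial is χ_A(x) = (x - 5)^4, so the eigenvalues are known. The minimal polynomial is
  m_A(x) = Π_λ (x − λ)^{k_λ}
where k_λ is the size of the *largest* Jordan block for λ (equivalently, the smallest k with (A − λI)^k v = 0 for every generalised eigenvector v of λ).

  λ = 5: largest Jordan block has size 2, contributing (x − 5)^2

So m_A(x) = (x - 5)^2 = x^2 - 10*x + 25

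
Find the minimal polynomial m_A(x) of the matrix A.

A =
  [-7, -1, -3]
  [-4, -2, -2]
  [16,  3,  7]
x^3 + 2*x^2 + x

The characteristic polynomial is χ_A(x) = x*(x + 1)^2, so the eigenvalues are known. The minimal polynomial is
  m_A(x) = Π_λ (x − λ)^{k_λ}
where k_λ is the size of the *largest* Jordan block for λ (equivalently, the smallest k with (A − λI)^k v = 0 for every generalised eigenvector v of λ).

  λ = -1: largest Jordan block has size 2, contributing (x + 1)^2
  λ = 0: largest Jordan block has size 1, contributing (x − 0)

So m_A(x) = x*(x + 1)^2 = x^3 + 2*x^2 + x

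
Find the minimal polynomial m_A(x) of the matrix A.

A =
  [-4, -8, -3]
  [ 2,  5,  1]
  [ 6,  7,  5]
x^3 - 6*x^2 + 12*x - 8

The characteristic polynomial is χ_A(x) = (x - 2)^3, so the eigenvalues are known. The minimal polynomial is
  m_A(x) = Π_λ (x − λ)^{k_λ}
where k_λ is the size of the *largest* Jordan block for λ (equivalently, the smallest k with (A − λI)^k v = 0 for every generalised eigenvector v of λ).

  λ = 2: largest Jordan block has size 3, contributing (x − 2)^3

So m_A(x) = (x - 2)^3 = x^3 - 6*x^2 + 12*x - 8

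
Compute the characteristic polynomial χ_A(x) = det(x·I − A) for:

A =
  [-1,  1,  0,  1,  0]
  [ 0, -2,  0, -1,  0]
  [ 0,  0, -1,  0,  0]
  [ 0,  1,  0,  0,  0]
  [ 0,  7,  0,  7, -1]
x^5 + 5*x^4 + 10*x^3 + 10*x^2 + 5*x + 1

Expanding det(x·I − A) (e.g. by cofactor expansion or by noting that A is similar to its Jordan form J, which has the same characteristic polynomial as A) gives
  χ_A(x) = x^5 + 5*x^4 + 10*x^3 + 10*x^2 + 5*x + 1
which factors as (x + 1)^5. The eigenvalues (with algebraic multiplicities) are λ = -1 with multiplicity 5.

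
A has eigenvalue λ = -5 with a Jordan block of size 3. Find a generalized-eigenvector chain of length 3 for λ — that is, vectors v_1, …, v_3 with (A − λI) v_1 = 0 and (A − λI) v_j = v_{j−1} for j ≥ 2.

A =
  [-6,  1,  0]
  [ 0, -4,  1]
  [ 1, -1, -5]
A Jordan chain for λ = -5 of length 3:
v_1 = (1, 1, -1)ᵀ
v_2 = (-1, 0, 1)ᵀ
v_3 = (1, 0, 0)ᵀ

Let N = A − (-5)·I. We want v_3 with N^3 v_3 = 0 but N^2 v_3 ≠ 0; then v_{j-1} := N · v_j for j = 3, …, 2.

Pick v_3 = (1, 0, 0)ᵀ.
Then v_2 = N · v_3 = (-1, 0, 1)ᵀ.
Then v_1 = N · v_2 = (1, 1, -1)ᵀ.

Sanity check: (A − (-5)·I) v_1 = (0, 0, 0)ᵀ = 0. ✓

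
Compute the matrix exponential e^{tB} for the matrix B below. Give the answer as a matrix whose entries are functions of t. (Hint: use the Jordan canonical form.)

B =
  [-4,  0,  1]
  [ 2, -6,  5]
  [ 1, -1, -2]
e^{tB} =
  [t^2*exp(-4*t)/2 + exp(-4*t), -t^2*exp(-4*t)/2, t^2*exp(-4*t) + t*exp(-4*t)]
  [t^2*exp(-4*t)/2 + 2*t*exp(-4*t), -t^2*exp(-4*t)/2 - 2*t*exp(-4*t) + exp(-4*t), t^2*exp(-4*t) + 5*t*exp(-4*t)]
  [t*exp(-4*t), -t*exp(-4*t), 2*t*exp(-4*t) + exp(-4*t)]

Strategy: write B = P · J · P⁻¹ where J is a Jordan canonical form, so e^{tB} = P · e^{tJ} · P⁻¹, and e^{tJ} can be computed block-by-block.

B has Jordan form
J =
  [-4,  1,  0]
  [ 0, -4,  1]
  [ 0,  0, -4]
(up to reordering of blocks).

Per-block formulas:
  For a 3×3 Jordan block J_3(-4): exp(t · J_3(-4)) = e^(-4t)·(I + t·N + (t^2/2)·N^2), where N is the 3×3 nilpotent shift.

After assembling e^{tJ} and conjugating by P, we get:

e^{tB} =
  [t^2*exp(-4*t)/2 + exp(-4*t), -t^2*exp(-4*t)/2, t^2*exp(-4*t) + t*exp(-4*t)]
  [t^2*exp(-4*t)/2 + 2*t*exp(-4*t), -t^2*exp(-4*t)/2 - 2*t*exp(-4*t) + exp(-4*t), t^2*exp(-4*t) + 5*t*exp(-4*t)]
  [t*exp(-4*t), -t*exp(-4*t), 2*t*exp(-4*t) + exp(-4*t)]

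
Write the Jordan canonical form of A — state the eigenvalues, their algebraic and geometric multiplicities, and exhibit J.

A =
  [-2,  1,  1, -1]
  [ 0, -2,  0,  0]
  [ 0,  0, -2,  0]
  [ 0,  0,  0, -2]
J_2(-2) ⊕ J_1(-2) ⊕ J_1(-2)

The characteristic polynomial is
  det(x·I − A) = x^4 + 8*x^3 + 24*x^2 + 32*x + 16 = (x + 2)^4

Eigenvalues and multiplicities (the geometric multiplicity of λ is n − rank(A − λI), which equals the number of Jordan blocks for λ):
  λ = -2: algebraic multiplicity = 4, geometric multiplicity = 3

Determining the block sizes for each eigenvalue:
  λ = -2: 3 blocks summing to 4 forces exactly one block of size 2 and the rest size 1 → block sizes [2, 1, 1]

Assembling the blocks gives a Jordan form
J =
  [-2,  1,  0,  0]
  [ 0, -2,  0,  0]
  [ 0,  0, -2,  0]
  [ 0,  0,  0, -2]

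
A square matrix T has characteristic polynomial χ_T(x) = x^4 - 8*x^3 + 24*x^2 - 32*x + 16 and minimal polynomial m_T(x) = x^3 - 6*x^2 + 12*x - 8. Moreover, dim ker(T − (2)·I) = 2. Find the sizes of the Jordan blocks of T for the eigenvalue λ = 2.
Block sizes for λ = 2: [3, 1]

Step 1 — from the characteristic polynomial, algebraic multiplicity of λ = 2 is 4. From dim ker(T − (2)·I) = 2, there are exactly 2 Jordan blocks for λ = 2.
Step 2 — from the minimal polynomial, the factor (x − 2)^3 tells us the largest block for λ = 2 has size 3.
Step 3 — with total size 4, 2 blocks, and largest block 3, the block sizes (in nonincreasing order) are [3, 1].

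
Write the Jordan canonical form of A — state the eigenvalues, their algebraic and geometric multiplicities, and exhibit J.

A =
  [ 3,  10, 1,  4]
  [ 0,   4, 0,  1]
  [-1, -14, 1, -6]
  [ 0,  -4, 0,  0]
J_2(2) ⊕ J_2(2)

The characteristic polynomial is
  det(x·I − A) = x^4 - 8*x^3 + 24*x^2 - 32*x + 16 = (x - 2)^4

Eigenvalues and multiplicities (the geometric multiplicity of λ is n − rank(A − λI), which equals the number of Jordan blocks for λ):
  λ = 2: algebraic multiplicity = 4, geometric multiplicity = 2

Determining the block sizes for each eigenvalue:
  λ = 2: with am = 4 and gm = 2, the partition is not yet determined (e.g. several partitions of 4 into 2 parts exist). Let N = A − (2)·I. Computing rank(N^1) = 2, rank(N^2) = 0; the number of blocks of size ≥ j is rank(N^{j−1}) − rank(N^j), giving [2, 2]. So we have 2 block(s) of size 2 → block sizes [2, 2]

Assembling the blocks gives a Jordan form
J =
  [2, 1, 0, 0]
  [0, 2, 0, 0]
  [0, 0, 2, 1]
  [0, 0, 0, 2]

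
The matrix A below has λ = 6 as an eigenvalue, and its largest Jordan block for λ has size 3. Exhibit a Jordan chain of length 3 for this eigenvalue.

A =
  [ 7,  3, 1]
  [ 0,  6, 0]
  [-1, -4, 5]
A Jordan chain for λ = 6 of length 3:
v_1 = (-1, 0, 1)ᵀ
v_2 = (3, 0, -4)ᵀ
v_3 = (0, 1, 0)ᵀ

Let N = A − (6)·I. We want v_3 with N^3 v_3 = 0 but N^2 v_3 ≠ 0; then v_{j-1} := N · v_j for j = 3, …, 2.

Pick v_3 = (0, 1, 0)ᵀ.
Then v_2 = N · v_3 = (3, 0, -4)ᵀ.
Then v_1 = N · v_2 = (-1, 0, 1)ᵀ.

Sanity check: (A − (6)·I) v_1 = (0, 0, 0)ᵀ = 0. ✓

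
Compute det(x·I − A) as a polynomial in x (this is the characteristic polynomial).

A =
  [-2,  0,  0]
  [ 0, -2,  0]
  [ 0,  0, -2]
x^3 + 6*x^2 + 12*x + 8

Expanding det(x·I − A) (e.g. by cofactor expansion or by noting that A is similar to its Jordan form J, which has the same characteristic polynomial as A) gives
  χ_A(x) = x^3 + 6*x^2 + 12*x + 8
which factors as (x + 2)^3. The eigenvalues (with algebraic multiplicities) are λ = -2 with multiplicity 3.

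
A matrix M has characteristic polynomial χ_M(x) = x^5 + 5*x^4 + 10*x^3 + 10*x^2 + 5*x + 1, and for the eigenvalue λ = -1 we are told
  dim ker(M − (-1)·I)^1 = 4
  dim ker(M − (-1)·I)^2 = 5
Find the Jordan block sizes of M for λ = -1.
Block sizes for λ = -1: [2, 1, 1, 1]

From the dimensions of kernels of powers, the number of Jordan blocks of size at least j is d_j − d_{j−1} where d_j = dim ker(N^j) (with d_0 = 0). Computing the differences gives [4, 1].
The number of blocks of size exactly k is (#blocks of size ≥ k) − (#blocks of size ≥ k + 1), so the partition is: 3 block(s) of size 1, 1 block(s) of size 2.
In nonincreasing order the block sizes are [2, 1, 1, 1].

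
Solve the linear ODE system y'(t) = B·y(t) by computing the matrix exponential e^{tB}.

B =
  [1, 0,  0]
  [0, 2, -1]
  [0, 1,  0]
e^{tB} =
  [exp(t), 0, 0]
  [0, t*exp(t) + exp(t), -t*exp(t)]
  [0, t*exp(t), -t*exp(t) + exp(t)]

Strategy: write B = P · J · P⁻¹ where J is a Jordan canonical form, so e^{tB} = P · e^{tJ} · P⁻¹, and e^{tJ} can be computed block-by-block.

B has Jordan form
J =
  [1, 1, 0]
  [0, 1, 0]
  [0, 0, 1]
(up to reordering of blocks).

Per-block formulas:
  For a 1×1 block at λ = 1: exp(t · [1]) = [e^(1t)].
  For a 2×2 Jordan block J_2(1): exp(t · J_2(1)) = e^(1t)·(I + t·N), where N is the 2×2 nilpotent shift.

After assembling e^{tJ} and conjugating by P, we get:

e^{tB} =
  [exp(t), 0, 0]
  [0, t*exp(t) + exp(t), -t*exp(t)]
  [0, t*exp(t), -t*exp(t) + exp(t)]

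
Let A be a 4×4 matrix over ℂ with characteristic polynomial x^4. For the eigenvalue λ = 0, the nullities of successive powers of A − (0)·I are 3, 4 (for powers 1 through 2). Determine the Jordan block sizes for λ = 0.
Block sizes for λ = 0: [2, 1, 1]

From the dimensions of kernels of powers, the number of Jordan blocks of size at least j is d_j − d_{j−1} where d_j = dim ker(N^j) (with d_0 = 0). Computing the differences gives [3, 1].
The number of blocks of size exactly k is (#blocks of size ≥ k) − (#blocks of size ≥ k + 1), so the partition is: 2 block(s) of size 1, 1 block(s) of size 2.
In nonincreasing order the block sizes are [2, 1, 1].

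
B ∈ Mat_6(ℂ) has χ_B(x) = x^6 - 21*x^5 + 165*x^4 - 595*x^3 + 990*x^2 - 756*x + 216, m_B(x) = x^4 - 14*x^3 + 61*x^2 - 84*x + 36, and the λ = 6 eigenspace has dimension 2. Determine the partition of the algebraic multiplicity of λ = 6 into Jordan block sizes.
Block sizes for λ = 6: [2, 1]

Step 1 — from the characteristic polynomial, algebraic multiplicity of λ = 6 is 3. From dim ker(B − (6)·I) = 2, there are exactly 2 Jordan blocks for λ = 6.
Step 2 — from the minimal polynomial, the factor (x − 6)^2 tells us the largest block for λ = 6 has size 2.
Step 3 — with total size 3, 2 blocks, and largest block 2, the block sizes (in nonincreasing order) are [2, 1].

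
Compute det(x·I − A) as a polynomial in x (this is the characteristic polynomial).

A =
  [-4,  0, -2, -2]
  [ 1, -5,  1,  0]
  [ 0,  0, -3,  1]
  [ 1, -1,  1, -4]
x^4 + 16*x^3 + 96*x^2 + 256*x + 256

Expanding det(x·I − A) (e.g. by cofactor expansion or by noting that A is similar to its Jordan form J, which has the same characteristic polynomial as A) gives
  χ_A(x) = x^4 + 16*x^3 + 96*x^2 + 256*x + 256
which factors as (x + 4)^4. The eigenvalues (with algebraic multiplicities) are λ = -4 with multiplicity 4.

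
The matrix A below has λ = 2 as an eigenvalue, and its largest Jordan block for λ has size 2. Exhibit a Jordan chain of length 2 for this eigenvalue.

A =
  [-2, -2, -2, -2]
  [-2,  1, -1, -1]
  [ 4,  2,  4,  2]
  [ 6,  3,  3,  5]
A Jordan chain for λ = 2 of length 2:
v_1 = (-4, -2, 4, 6)ᵀ
v_2 = (1, 0, 0, 0)ᵀ

Let N = A − (2)·I. We want v_2 with N^2 v_2 = 0 but N^1 v_2 ≠ 0; then v_{j-1} := N · v_j for j = 2, …, 2.

Pick v_2 = (1, 0, 0, 0)ᵀ.
Then v_1 = N · v_2 = (-4, -2, 4, 6)ᵀ.

Sanity check: (A − (2)·I) v_1 = (0, 0, 0, 0)ᵀ = 0. ✓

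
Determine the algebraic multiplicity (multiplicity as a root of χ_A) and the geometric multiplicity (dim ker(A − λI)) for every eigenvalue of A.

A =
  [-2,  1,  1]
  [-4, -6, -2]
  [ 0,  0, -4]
λ = -4: alg = 3, geom = 2

Step 1 — factor the characteristic polynomial to read off the algebraic multiplicities:
  χ_A(x) = (x + 4)^3

Step 2 — compute geometric multiplicities via the rank-nullity identity g(λ) = n − rank(A − λI):
  rank(A − (-4)·I) = 1, so dim ker(A − (-4)·I) = n − 1 = 2

Summary:
  λ = -4: algebraic multiplicity = 3, geometric multiplicity = 2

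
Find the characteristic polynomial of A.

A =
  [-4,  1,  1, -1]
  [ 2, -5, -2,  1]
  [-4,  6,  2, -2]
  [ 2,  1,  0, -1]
x^4 + 8*x^3 + 24*x^2 + 32*x + 16

Expanding det(x·I − A) (e.g. by cofactor expansion or by noting that A is similar to its Jordan form J, which has the same characteristic polynomial as A) gives
  χ_A(x) = x^4 + 8*x^3 + 24*x^2 + 32*x + 16
which factors as (x + 2)^4. The eigenvalues (with algebraic multiplicities) are λ = -2 with multiplicity 4.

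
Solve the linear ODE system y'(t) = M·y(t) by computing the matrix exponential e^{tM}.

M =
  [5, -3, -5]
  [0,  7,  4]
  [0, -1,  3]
e^{tM} =
  [exp(5*t), -t^2*exp(5*t)/2 - 3*t*exp(5*t), -t^2*exp(5*t) - 5*t*exp(5*t)]
  [0, 2*t*exp(5*t) + exp(5*t), 4*t*exp(5*t)]
  [0, -t*exp(5*t), -2*t*exp(5*t) + exp(5*t)]

Strategy: write M = P · J · P⁻¹ where J is a Jordan canonical form, so e^{tM} = P · e^{tJ} · P⁻¹, and e^{tJ} can be computed block-by-block.

M has Jordan form
J =
  [5, 1, 0]
  [0, 5, 1]
  [0, 0, 5]
(up to reordering of blocks).

Per-block formulas:
  For a 3×3 Jordan block J_3(5): exp(t · J_3(5)) = e^(5t)·(I + t·N + (t^2/2)·N^2), where N is the 3×3 nilpotent shift.

After assembling e^{tJ} and conjugating by P, we get:

e^{tM} =
  [exp(5*t), -t^2*exp(5*t)/2 - 3*t*exp(5*t), -t^2*exp(5*t) - 5*t*exp(5*t)]
  [0, 2*t*exp(5*t) + exp(5*t), 4*t*exp(5*t)]
  [0, -t*exp(5*t), -2*t*exp(5*t) + exp(5*t)]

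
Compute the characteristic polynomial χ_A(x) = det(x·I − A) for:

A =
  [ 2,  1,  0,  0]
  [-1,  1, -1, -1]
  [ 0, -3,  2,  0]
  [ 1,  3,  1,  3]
x^4 - 8*x^3 + 24*x^2 - 32*x + 16

Expanding det(x·I − A) (e.g. by cofactor expansion or by noting that A is similar to its Jordan form J, which has the same characteristic polynomial as A) gives
  χ_A(x) = x^4 - 8*x^3 + 24*x^2 - 32*x + 16
which factors as (x - 2)^4. The eigenvalues (with algebraic multiplicities) are λ = 2 with multiplicity 4.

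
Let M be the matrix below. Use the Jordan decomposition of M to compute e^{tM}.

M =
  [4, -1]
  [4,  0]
e^{tM} =
  [2*t*exp(2*t) + exp(2*t), -t*exp(2*t)]
  [4*t*exp(2*t), -2*t*exp(2*t) + exp(2*t)]

Strategy: write M = P · J · P⁻¹ where J is a Jordan canonical form, so e^{tM} = P · e^{tJ} · P⁻¹, and e^{tJ} can be computed block-by-block.

M has Jordan form
J =
  [2, 1]
  [0, 2]
(up to reordering of blocks).

Per-block formulas:
  For a 2×2 Jordan block J_2(2): exp(t · J_2(2)) = e^(2t)·(I + t·N), where N is the 2×2 nilpotent shift.

After assembling e^{tJ} and conjugating by P, we get:

e^{tM} =
  [2*t*exp(2*t) + exp(2*t), -t*exp(2*t)]
  [4*t*exp(2*t), -2*t*exp(2*t) + exp(2*t)]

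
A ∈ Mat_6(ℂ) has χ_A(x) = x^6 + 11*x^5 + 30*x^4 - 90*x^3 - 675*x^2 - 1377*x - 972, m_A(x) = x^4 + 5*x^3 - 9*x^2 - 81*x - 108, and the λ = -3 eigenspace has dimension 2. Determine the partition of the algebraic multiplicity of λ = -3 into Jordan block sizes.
Block sizes for λ = -3: [3, 2]

Step 1 — from the characteristic polynomial, algebraic multiplicity of λ = -3 is 5. From dim ker(A − (-3)·I) = 2, there are exactly 2 Jordan blocks for λ = -3.
Step 2 — from the minimal polynomial, the factor (x + 3)^3 tells us the largest block for λ = -3 has size 3.
Step 3 — with total size 5, 2 blocks, and largest block 3, the block sizes (in nonincreasing order) are [3, 2].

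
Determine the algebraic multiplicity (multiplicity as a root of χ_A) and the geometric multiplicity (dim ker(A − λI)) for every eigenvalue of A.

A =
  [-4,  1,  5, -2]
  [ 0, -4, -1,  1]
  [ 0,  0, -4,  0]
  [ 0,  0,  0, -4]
λ = -4: alg = 4, geom = 2

Step 1 — factor the characteristic polynomial to read off the algebraic multiplicities:
  χ_A(x) = (x + 4)^4

Step 2 — compute geometric multiplicities via the rank-nullity identity g(λ) = n − rank(A − λI):
  rank(A − (-4)·I) = 2, so dim ker(A − (-4)·I) = n − 2 = 2

Summary:
  λ = -4: algebraic multiplicity = 4, geometric multiplicity = 2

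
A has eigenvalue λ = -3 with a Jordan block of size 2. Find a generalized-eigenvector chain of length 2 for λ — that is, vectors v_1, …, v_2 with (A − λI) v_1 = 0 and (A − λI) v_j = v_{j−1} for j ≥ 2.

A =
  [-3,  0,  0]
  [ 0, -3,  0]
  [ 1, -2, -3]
A Jordan chain for λ = -3 of length 2:
v_1 = (0, 0, 1)ᵀ
v_2 = (1, 0, 0)ᵀ

Let N = A − (-3)·I. We want v_2 with N^2 v_2 = 0 but N^1 v_2 ≠ 0; then v_{j-1} := N · v_j for j = 2, …, 2.

Pick v_2 = (1, 0, 0)ᵀ.
Then v_1 = N · v_2 = (0, 0, 1)ᵀ.

Sanity check: (A − (-3)·I) v_1 = (0, 0, 0)ᵀ = 0. ✓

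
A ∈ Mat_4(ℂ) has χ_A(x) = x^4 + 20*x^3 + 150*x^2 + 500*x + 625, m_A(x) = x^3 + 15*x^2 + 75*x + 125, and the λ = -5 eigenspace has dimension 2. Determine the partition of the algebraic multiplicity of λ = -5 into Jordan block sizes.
Block sizes for λ = -5: [3, 1]

Step 1 — from the characteristic polynomial, algebraic multiplicity of λ = -5 is 4. From dim ker(A − (-5)·I) = 2, there are exactly 2 Jordan blocks for λ = -5.
Step 2 — from the minimal polynomial, the factor (x + 5)^3 tells us the largest block for λ = -5 has size 3.
Step 3 — with total size 4, 2 blocks, and largest block 3, the block sizes (in nonincreasing order) are [3, 1].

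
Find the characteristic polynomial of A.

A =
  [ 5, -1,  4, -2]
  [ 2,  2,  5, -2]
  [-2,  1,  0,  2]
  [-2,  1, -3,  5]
x^4 - 12*x^3 + 54*x^2 - 108*x + 81

Expanding det(x·I − A) (e.g. by cofactor expansion or by noting that A is similar to its Jordan form J, which has the same characteristic polynomial as A) gives
  χ_A(x) = x^4 - 12*x^3 + 54*x^2 - 108*x + 81
which factors as (x - 3)^4. The eigenvalues (with algebraic multiplicities) are λ = 3 with multiplicity 4.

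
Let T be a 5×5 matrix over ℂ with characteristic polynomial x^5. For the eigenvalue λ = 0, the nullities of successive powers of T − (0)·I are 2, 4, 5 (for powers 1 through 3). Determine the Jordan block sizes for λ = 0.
Block sizes for λ = 0: [3, 2]

From the dimensions of kernels of powers, the number of Jordan blocks of size at least j is d_j − d_{j−1} where d_j = dim ker(N^j) (with d_0 = 0). Computing the differences gives [2, 2, 1].
The number of blocks of size exactly k is (#blocks of size ≥ k) − (#blocks of size ≥ k + 1), so the partition is: 1 block(s) of size 2, 1 block(s) of size 3.
In nonincreasing order the block sizes are [3, 2].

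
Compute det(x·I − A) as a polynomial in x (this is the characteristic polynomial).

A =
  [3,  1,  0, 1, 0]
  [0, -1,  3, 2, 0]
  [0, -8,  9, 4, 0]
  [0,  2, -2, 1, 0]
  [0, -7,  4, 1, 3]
x^5 - 15*x^4 + 90*x^3 - 270*x^2 + 405*x - 243

Expanding det(x·I − A) (e.g. by cofactor expansion or by noting that A is similar to its Jordan form J, which has the same characteristic polynomial as A) gives
  χ_A(x) = x^5 - 15*x^4 + 90*x^3 - 270*x^2 + 405*x - 243
which factors as (x - 3)^5. The eigenvalues (with algebraic multiplicities) are λ = 3 with multiplicity 5.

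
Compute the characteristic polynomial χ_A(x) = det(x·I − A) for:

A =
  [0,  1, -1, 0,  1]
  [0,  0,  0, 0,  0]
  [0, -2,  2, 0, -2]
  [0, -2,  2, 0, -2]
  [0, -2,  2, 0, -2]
x^5

Expanding det(x·I − A) (e.g. by cofactor expansion or by noting that A is similar to its Jordan form J, which has the same characteristic polynomial as A) gives
  χ_A(x) = x^5
which factors as x^5. The eigenvalues (with algebraic multiplicities) are λ = 0 with multiplicity 5.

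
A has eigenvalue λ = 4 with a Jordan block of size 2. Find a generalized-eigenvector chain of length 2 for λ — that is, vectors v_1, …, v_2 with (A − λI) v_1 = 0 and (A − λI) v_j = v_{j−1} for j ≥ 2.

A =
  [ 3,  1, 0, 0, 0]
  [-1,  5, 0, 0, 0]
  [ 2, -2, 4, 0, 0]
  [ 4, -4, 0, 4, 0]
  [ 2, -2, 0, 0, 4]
A Jordan chain for λ = 4 of length 2:
v_1 = (-1, -1, 2, 4, 2)ᵀ
v_2 = (1, 0, 0, 0, 0)ᵀ

Let N = A − (4)·I. We want v_2 with N^2 v_2 = 0 but N^1 v_2 ≠ 0; then v_{j-1} := N · v_j for j = 2, …, 2.

Pick v_2 = (1, 0, 0, 0, 0)ᵀ.
Then v_1 = N · v_2 = (-1, -1, 2, 4, 2)ᵀ.

Sanity check: (A − (4)·I) v_1 = (0, 0, 0, 0, 0)ᵀ = 0. ✓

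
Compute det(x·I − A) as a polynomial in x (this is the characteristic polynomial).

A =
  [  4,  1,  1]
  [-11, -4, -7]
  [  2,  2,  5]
x^3 - 5*x^2 + 7*x - 3

Expanding det(x·I − A) (e.g. by cofactor expansion or by noting that A is similar to its Jordan form J, which has the same characteristic polynomial as A) gives
  χ_A(x) = x^3 - 5*x^2 + 7*x - 3
which factors as (x - 3)*(x - 1)^2. The eigenvalues (with algebraic multiplicities) are λ = 1 with multiplicity 2, λ = 3 with multiplicity 1.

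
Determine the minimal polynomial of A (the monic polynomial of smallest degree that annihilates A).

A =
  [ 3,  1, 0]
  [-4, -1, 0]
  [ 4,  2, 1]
x^2 - 2*x + 1

The characteristic polynomial is χ_A(x) = (x - 1)^3, so the eigenvalues are known. The minimal polynomial is
  m_A(x) = Π_λ (x − λ)^{k_λ}
where k_λ is the size of the *largest* Jordan block for λ (equivalently, the smallest k with (A − λI)^k v = 0 for every generalised eigenvector v of λ).

  λ = 1: largest Jordan block has size 2, contributing (x − 1)^2

So m_A(x) = (x - 1)^2 = x^2 - 2*x + 1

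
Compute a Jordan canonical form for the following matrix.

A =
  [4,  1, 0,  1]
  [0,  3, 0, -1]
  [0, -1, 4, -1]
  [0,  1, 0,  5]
J_2(4) ⊕ J_1(4) ⊕ J_1(4)

The characteristic polynomial is
  det(x·I − A) = x^4 - 16*x^3 + 96*x^2 - 256*x + 256 = (x - 4)^4

Eigenvalues and multiplicities (the geometric multiplicity of λ is n − rank(A − λI), which equals the number of Jordan blocks for λ):
  λ = 4: algebraic multiplicity = 4, geometric multiplicity = 3

Determining the block sizes for each eigenvalue:
  λ = 4: 3 blocks summing to 4 forces exactly one block of size 2 and the rest size 1 → block sizes [2, 1, 1]

Assembling the blocks gives a Jordan form
J =
  [4, 1, 0, 0]
  [0, 4, 0, 0]
  [0, 0, 4, 0]
  [0, 0, 0, 4]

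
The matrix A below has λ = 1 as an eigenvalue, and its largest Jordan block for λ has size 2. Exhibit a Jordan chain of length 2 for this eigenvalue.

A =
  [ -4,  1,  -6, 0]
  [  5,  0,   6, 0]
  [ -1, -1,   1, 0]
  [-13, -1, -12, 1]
A Jordan chain for λ = 1 of length 2:
v_1 = (1, -1, -1, -1)ᵀ
v_2 = (0, 1, 0, 0)ᵀ

Let N = A − (1)·I. We want v_2 with N^2 v_2 = 0 but N^1 v_2 ≠ 0; then v_{j-1} := N · v_j for j = 2, …, 2.

Pick v_2 = (0, 1, 0, 0)ᵀ.
Then v_1 = N · v_2 = (1, -1, -1, -1)ᵀ.

Sanity check: (A − (1)·I) v_1 = (0, 0, 0, 0)ᵀ = 0. ✓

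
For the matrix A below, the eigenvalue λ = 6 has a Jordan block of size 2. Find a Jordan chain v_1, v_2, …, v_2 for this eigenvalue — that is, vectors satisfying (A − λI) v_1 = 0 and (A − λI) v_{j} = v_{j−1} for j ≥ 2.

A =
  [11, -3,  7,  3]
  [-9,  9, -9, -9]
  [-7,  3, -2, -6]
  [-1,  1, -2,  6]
A Jordan chain for λ = 6 of length 2:
v_1 = (5, -9, -7, -1)ᵀ
v_2 = (1, 0, 0, 0)ᵀ

Let N = A − (6)·I. We want v_2 with N^2 v_2 = 0 but N^1 v_2 ≠ 0; then v_{j-1} := N · v_j for j = 2, …, 2.

Pick v_2 = (1, 0, 0, 0)ᵀ.
Then v_1 = N · v_2 = (5, -9, -7, -1)ᵀ.

Sanity check: (A − (6)·I) v_1 = (0, 0, 0, 0)ᵀ = 0. ✓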